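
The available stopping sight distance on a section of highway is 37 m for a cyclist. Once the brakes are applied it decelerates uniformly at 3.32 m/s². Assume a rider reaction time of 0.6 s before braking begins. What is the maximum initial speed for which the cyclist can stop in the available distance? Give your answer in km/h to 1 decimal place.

Stopping distance: v·t_r + v²/(2a) = 37 with t_r = 0.6 s and a = 3.320 m/s².
So v² + 3.984 v − 245.68 = 0.
Positive root: v = −a·t_r + √((a·t_r)² + 2a·d) = −1.992 + √(3.968 + 245.68) = 13.8083 m/s.
13.8083 m/s × 3.6 = 49.710 km/h.

Maximum speed ≈ 49.7 km/h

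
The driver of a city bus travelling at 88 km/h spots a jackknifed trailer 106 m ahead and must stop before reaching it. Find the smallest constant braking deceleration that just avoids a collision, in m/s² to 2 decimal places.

Required deceleration ≈ 2.82 m/s²

88 km/h ÷ 3.6 = 24.4444 m/s.
v² = 2a·d ⇒ a = v²/(2d) = 24.4444² / (2 × 106.000) = 597.529 / 212.000 = 2.8185 m/s².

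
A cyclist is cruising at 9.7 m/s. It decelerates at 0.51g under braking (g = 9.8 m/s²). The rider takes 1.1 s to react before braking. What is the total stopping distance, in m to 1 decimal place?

Total stopping distance ≈ 20.1 m

a = 0.51 × 9.8 = 4.998 m/s².
Reaction distance = v·t_r = 9.7000 × 1.1 = 10.670 m.
Braking distance = v²/(2a) = 9.7000² / (2 × 4.998) = 94.090 / 9.996 = 9.413 m.
Total = 10.670 + 9.413 = 20.083 m.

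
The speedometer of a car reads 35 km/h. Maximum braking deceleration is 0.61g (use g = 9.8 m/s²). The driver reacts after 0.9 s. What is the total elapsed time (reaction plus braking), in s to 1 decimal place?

Total time ≈ 2.5 s

35 km/h ÷ 3.6 = 9.7222 m/s.
a = 0.61 × 9.8 = 5.978 m/s².
Braking time = v/a = 9.7222 / 5.978 = 1.626 s.
Total = 0.9 + 1.626 = 2.526 s.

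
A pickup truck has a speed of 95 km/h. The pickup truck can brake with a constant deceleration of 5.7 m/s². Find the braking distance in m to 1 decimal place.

Braking distance ≈ 61.1 m

95 km/h ÷ 3.6 = 26.3889 m/s.
Braking distance = v²/(2a) = 26.3889² / (2 × 5.700) = 696.374 / 11.400 = 61.085 m.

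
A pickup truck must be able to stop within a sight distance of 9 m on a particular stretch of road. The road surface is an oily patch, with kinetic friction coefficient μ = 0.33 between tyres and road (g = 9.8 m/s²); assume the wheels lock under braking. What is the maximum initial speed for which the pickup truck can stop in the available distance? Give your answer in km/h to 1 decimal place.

a = μg = 0.33 × 9.8 = 3.234 m/s².
v²/(2a) = d ⇒ v = √(2 × 3.234 × 9) = √58.21 = 7.6295 m/s.
7.6295 m/s × 3.6 = 27.466 km/h.

Maximum speed ≈ 27.5 km/h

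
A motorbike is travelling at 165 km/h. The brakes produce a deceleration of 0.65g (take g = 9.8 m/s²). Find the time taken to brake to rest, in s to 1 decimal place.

Braking time ≈ 7.2 s

165 km/h ÷ 3.6 = 45.8333 m/s.
a = 0.65 × 9.8 = 6.370 m/s².
Braking time = v/a = 45.8333 / 6.370 = 7.195 s.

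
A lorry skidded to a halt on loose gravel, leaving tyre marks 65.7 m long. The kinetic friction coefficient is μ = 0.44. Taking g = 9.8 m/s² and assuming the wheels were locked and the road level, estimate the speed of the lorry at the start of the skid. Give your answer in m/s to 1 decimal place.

Initial speed ≈ 23.8 m/s

Deceleration a = μg = 0.44 × 9.8 = 4.312 m/s².
v = √(2a·d) = √(2 × 4.312 × 65.7) = √566.597 = 23.8033 m/s.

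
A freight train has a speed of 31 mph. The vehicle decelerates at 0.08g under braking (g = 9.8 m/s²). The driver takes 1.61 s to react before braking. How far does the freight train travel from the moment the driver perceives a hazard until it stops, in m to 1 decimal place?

Total stopping distance ≈ 144.8 m

31 mph × 0.44704 = 13.8582 m/s.
a = 0.08 × 9.8 = 0.784 m/s².
Reaction distance = v·t_r = 13.8582 × 1.61 = 22.312 m.
Braking distance = v²/(2a) = 13.8582² / (2 × 0.784) = 192.050 / 1.568 = 122.481 m.
Total = 22.312 + 122.481 = 144.793 m.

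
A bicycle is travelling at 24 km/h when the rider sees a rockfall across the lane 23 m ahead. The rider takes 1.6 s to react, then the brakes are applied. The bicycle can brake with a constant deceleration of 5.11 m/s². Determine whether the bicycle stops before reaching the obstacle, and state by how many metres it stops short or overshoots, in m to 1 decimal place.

24 km/h ÷ 3.6 = 6.6667 m/s.
Reaction distance = 6.6667 × 1.6 = 10.667 m.
Braking distance = v²/(2a) = 44.445 / 10.220 = 4.349 m.
Total stopping distance = 10.667 + 4.349 = 15.016 m, vs 23 m available — it stops with 23 − 15.016 = 7.984 m to spare.

Yes — it stops 8.0 m short of the obstacle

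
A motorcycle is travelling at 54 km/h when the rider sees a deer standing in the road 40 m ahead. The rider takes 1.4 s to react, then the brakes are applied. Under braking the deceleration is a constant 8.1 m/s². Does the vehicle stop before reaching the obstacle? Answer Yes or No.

Yes

54 km/h ÷ 3.6 = 15.0000 m/s.
Reaction distance = 15.0000 × 1.4 = 21.000 m.
Braking distance = v²/(2a) = 225.000 / 16.200 = 13.889 m.
Total stopping distance = 21.000 + 13.889 = 34.889 m, vs 40 m available — it stops with 40 − 34.889 = 5.111 m to spare.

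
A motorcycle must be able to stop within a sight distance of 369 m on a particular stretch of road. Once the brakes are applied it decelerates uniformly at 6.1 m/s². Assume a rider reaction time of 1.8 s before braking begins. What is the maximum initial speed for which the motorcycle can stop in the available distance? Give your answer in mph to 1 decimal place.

Maximum speed ≈ 127.5 mph

Stopping distance: v·t_r + v²/(2a) = 369 with t_r = 1.8 s and a = 6.100 m/s².
So v² + 21.960 v − 4501.80 = 0.
Positive root: v = −a·t_r + √((a·t_r)² + 2a·d) = −10.980 + √(120.560 + 4501.80) = 57.0079 m/s.
57.0079 m/s ÷ 0.44704 = 127.523 mph.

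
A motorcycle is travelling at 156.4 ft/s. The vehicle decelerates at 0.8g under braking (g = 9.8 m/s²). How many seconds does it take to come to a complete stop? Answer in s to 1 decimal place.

Braking time ≈ 6.1 s

156.4 ft/s × 0.3048 = 47.6707 m/s.
a = 0.8 × 9.8 = 7.840 m/s².
Braking time = v/a = 47.6707 / 7.840 = 6.080 s.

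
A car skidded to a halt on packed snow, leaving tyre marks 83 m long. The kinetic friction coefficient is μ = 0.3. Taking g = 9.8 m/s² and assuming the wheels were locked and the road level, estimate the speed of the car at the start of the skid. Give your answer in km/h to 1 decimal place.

Deceleration a = μg = 0.3 × 9.8 = 2.940 m/s².
v = √(2a·d) = √(2 × 2.940 × 83) = √488.040 = 22.0916 m/s.
= 22.0916 × 3.6 = 79.530 km/h.

Initial speed ≈ 79.5 km/h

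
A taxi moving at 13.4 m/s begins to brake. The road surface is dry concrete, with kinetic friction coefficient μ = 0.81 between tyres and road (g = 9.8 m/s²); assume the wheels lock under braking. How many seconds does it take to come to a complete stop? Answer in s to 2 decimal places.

a = μg = 0.81 × 9.8 = 7.938 m/s².
Braking time = v/a = 13.4000 / 7.938 = 1.688 s.

Braking time ≈ 1.69 s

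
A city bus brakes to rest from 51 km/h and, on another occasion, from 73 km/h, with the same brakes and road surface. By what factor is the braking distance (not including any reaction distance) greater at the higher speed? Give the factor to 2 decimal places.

Braking distance d = v²/(2a), so with a fixed, d ∝ v².
Factor = (73/51)² = 1.4314² = 2.0489.

Factor ≈ 2.05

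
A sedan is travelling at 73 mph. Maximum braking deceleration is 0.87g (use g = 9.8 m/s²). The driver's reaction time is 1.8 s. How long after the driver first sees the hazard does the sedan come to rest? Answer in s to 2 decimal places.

Total time ≈ 5.63 s

73 mph × 0.44704 = 32.6339 m/s.
a = 0.87 × 9.8 = 8.526 m/s².
Braking time = v/a = 32.6339 / 8.526 = 3.828 s.
Total = 1.8 + 3.828 = 5.628 s.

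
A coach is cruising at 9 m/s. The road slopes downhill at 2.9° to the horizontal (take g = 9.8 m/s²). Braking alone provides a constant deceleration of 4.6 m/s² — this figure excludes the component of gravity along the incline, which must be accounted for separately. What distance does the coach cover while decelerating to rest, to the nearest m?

Braking distance ≈ 10 m

Gravity along the downhill slope reduces the braking deceleration: a_eff = 4.600 − 9.8·sin 2.9° = 4.600 − 0.496 = 4.104 m/s².
Braking distance = v²/(2a) = 9.0000² / (2 × 4.104) = 81.000 / 8.208 = 9.868 m.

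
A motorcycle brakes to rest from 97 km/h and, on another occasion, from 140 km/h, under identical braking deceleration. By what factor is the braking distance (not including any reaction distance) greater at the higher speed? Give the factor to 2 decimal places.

Braking distance d = v²/(2a), so with a fixed, d ∝ v².
Factor = (140/97)² = 1.4433² = 2.0831.

Factor ≈ 2.08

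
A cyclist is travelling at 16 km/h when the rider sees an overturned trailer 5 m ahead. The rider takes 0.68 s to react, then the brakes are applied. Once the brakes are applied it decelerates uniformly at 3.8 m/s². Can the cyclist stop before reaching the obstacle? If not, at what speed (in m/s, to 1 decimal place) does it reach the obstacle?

16 km/h ÷ 3.6 = 4.4444 m/s.
Reaction distance = 4.4444 × 0.68 = 3.022 m.
Braking distance needed to stop: v²/(2a) = 19.753 / 7.600 = 2.599 m, so total needed = 3.022 + 2.599 = 5.621 m > 5 m — it cannot stop.
Distance remaining when braking begins: 5 − 3.022 = 1.978 m.
v² = v₀² − 2a·d = 19.753 − 2 × 3.800 × 1.978 = 4.720 m²/s².
v = √4.720 = 2.173 m/s.

No — it strikes the obstacle at 2.2 m/s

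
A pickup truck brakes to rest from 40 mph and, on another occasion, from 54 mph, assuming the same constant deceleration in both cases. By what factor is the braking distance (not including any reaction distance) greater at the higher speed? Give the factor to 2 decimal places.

Factor ≈ 1.82

Braking distance d = v²/(2a), so with a fixed, d ∝ v².
Factor = (54/40)² = 1.3500² = 1.8225.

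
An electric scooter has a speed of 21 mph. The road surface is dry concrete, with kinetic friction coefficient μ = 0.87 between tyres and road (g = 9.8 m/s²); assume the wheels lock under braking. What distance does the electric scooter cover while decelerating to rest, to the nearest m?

21 mph × 0.44704 = 9.3878 m/s.
a = μg = 0.87 × 9.8 = 8.526 m/s².
Braking distance = v²/(2a) = 9.3878² / (2 × 8.526) = 88.131 / 17.052 = 5.168 m.

Braking distance ≈ 5 m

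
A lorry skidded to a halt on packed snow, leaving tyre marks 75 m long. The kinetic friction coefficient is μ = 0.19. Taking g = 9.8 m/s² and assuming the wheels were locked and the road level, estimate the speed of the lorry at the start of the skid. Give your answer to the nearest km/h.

Deceleration a = μg = 0.19 × 9.8 = 1.862 m/s².
v = √(2a·d) = √(2 × 1.862 × 75) = √279.300 = 16.7123 m/s.
= 16.7123 × 3.6 = 60.164 km/h.

Initial speed ≈ 60 km/h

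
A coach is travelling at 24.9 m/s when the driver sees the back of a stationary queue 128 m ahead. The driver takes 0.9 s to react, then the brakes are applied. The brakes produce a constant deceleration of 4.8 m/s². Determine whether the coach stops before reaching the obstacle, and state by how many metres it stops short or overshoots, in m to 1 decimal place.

Reaction distance = 24.9000 × 0.9 = 22.410 m.
Braking distance = v²/(2a) = 620.010 / 9.600 = 64.584 m.
Total stopping distance = 22.410 + 64.584 = 86.994 m, vs 128 m available — it stops with 128 − 86.994 = 41.006 m to spare.

Yes — it stops 41.0 m short of the obstacle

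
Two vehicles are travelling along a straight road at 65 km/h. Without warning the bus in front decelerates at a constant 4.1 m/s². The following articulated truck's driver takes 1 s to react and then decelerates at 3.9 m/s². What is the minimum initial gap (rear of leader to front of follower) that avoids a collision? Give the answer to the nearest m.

65 km/h ÷ 3.6 = 18.0556 m/s.
Leader travels v²/(2a_L) = 326.005 / 8.200 = 39.757 m before stopping.
Follower covers v·t_r = 18.0556 × 1 = 18.056 m while reacting, then v²/(2a_F) = 326.005 / 7.800 = 41.796 m while braking, for a total of 18.056 + 41.796 = 59.852 m.
Since a_F ≤ a_L and the follower starts braking later, the follower is never slower than the leader, so the closest approach is when both have stopped.
Minimum gap = 59.852 − 39.757 = 20.095 m.

Minimum gap ≈ 20 m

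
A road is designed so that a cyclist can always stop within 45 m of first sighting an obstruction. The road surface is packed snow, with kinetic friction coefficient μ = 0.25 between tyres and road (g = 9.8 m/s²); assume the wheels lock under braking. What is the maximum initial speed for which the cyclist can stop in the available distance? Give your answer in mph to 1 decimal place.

Maximum speed ≈ 33.2 mph

a = μg = 0.25 × 9.8 = 2.450 m/s².
v²/(2a) = d ⇒ v = √(2 × 2.450 × 45) = √220.50 = 14.8492 m/s.
14.8492 m/s ÷ 0.44704 = 33.217 mph.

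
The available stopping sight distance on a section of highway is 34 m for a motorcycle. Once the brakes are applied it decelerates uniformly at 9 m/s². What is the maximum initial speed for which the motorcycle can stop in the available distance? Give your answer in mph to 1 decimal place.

Maximum speed ≈ 55.3 mph

v²/(2a) = d ⇒ v = √(2 × 9.000 × 34) = √612.00 = 24.7386 m/s.
24.7386 m/s ÷ 0.44704 = 55.339 mph.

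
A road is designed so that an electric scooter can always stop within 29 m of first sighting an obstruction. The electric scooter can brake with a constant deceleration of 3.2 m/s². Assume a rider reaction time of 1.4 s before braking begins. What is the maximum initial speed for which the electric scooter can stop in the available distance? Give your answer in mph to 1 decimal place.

Stopping distance: v·t_r + v²/(2a) = 29 with t_r = 1.4 s and a = 3.200 m/s².
So v² + 8.960 v − 185.60 = 0.
Positive root: v = −a·t_r + √((a·t_r)² + 2a·d) = −4.480 + √(20.070 + 185.60) = 9.8612 m/s.
9.8612 m/s ÷ 0.44704 = 22.059 mph.

Maximum speed ≈ 22.1 mph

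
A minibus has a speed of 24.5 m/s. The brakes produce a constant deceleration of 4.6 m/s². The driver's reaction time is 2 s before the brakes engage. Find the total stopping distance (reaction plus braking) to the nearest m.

Reaction distance = v·t_r = 24.5000 × 2 = 49.000 m.
Braking distance = v²/(2a) = 24.5000² / (2 × 4.600) = 600.250 / 9.200 = 65.245 m.
Total = 49.000 + 65.245 = 114.245 m.

Total stopping distance ≈ 114 m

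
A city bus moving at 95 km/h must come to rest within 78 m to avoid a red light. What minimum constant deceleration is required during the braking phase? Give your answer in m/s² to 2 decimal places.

95 km/h ÷ 3.6 = 26.3889 m/s.
v² = 2a·d ⇒ a = v²/(2d) = 26.3889² / (2 × 78.000) = 696.374 / 156.000 = 4.4639 m/s².

Required deceleration ≈ 4.46 m/s²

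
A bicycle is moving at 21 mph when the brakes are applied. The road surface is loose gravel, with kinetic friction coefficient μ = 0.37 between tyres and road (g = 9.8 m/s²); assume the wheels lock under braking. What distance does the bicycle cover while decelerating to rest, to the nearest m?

21 mph × 0.44704 = 9.3878 m/s.
a = μg = 0.37 × 9.8 = 3.626 m/s².
Braking distance = v²/(2a) = 9.3878² / (2 × 3.626) = 88.131 / 7.252 = 12.153 m.

Braking distance ≈ 12 m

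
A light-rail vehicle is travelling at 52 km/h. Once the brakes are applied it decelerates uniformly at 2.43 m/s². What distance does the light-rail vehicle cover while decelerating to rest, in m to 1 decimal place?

52 km/h ÷ 3.6 = 14.4444 m/s.
Braking distance = v²/(2a) = 14.4444² / (2 × 2.430) = 208.641 / 4.860 = 42.930 m.

Braking distance ≈ 42.9 m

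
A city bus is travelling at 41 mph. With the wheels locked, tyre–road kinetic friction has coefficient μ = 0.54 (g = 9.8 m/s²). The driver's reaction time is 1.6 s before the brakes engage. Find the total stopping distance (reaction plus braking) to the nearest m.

Total stopping distance ≈ 61 m

41 mph × 0.44704 = 18.3286 m/s.
a = μg = 0.54 × 9.8 = 5.292 m/s².
Reaction distance = v·t_r = 18.3286 × 1.6 = 29.326 m.
Braking distance = v²/(2a) = 18.3286² / (2 × 5.292) = 335.938 / 10.584 = 31.740 m.
Total = 29.326 + 31.740 = 61.066 m.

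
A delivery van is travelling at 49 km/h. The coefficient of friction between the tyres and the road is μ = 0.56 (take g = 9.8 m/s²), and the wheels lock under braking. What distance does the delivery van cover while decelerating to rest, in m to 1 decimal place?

Braking distance ≈ 16.9 m

49 km/h ÷ 3.6 = 13.6111 m/s.
a = μg = 0.56 × 9.8 = 5.488 m/s².
Braking distance = v²/(2a) = 13.6111² / (2 × 5.488) = 185.262 / 10.976 = 16.879 m.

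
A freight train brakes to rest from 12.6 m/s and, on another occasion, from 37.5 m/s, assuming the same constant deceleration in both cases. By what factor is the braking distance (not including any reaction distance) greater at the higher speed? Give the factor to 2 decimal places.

Factor ≈ 8.86

Braking distance d = v²/(2a), so with a fixed, d ∝ v².
Factor = (37.5/12.6)² = 2.9762² = 8.8578.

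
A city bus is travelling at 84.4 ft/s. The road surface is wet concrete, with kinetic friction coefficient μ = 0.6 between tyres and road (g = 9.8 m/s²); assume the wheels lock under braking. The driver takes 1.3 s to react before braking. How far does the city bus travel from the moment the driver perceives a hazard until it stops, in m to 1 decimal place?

Total stopping distance ≈ 89.7 m

84.4 ft/s × 0.3048 = 25.7251 m/s.
a = μg = 0.6 × 9.8 = 5.880 m/s².
Reaction distance = v·t_r = 25.7251 × 1.3 = 33.443 m.
Braking distance = v²/(2a) = 25.7251² / (2 × 5.880) = 661.781 / 11.760 = 56.274 m.
Total = 33.443 + 56.274 = 89.717 m.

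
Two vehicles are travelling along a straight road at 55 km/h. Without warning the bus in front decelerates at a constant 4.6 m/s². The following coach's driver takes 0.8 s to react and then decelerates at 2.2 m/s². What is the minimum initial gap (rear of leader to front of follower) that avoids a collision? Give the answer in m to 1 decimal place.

55 km/h ÷ 3.6 = 15.2778 m/s.
Leader travels v²/(2a_L) = 233.411 / 9.200 = 25.371 m before stopping.
Follower covers v·t_r = 15.2778 × 0.8 = 12.222 m while reacting, then v²/(2a_F) = 233.411 / 4.400 = 53.048 m while braking, for a total of 12.222 + 53.048 = 65.270 m.
Since a_F ≤ a_L and the follower starts braking later, the follower is never slower than the leader, so the closest approach is when both have stopped.
Minimum gap = 65.270 − 25.371 = 39.899 m.

Minimum gap ≈ 39.9 m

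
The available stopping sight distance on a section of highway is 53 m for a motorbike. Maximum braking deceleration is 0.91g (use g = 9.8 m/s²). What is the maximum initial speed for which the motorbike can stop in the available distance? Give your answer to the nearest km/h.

a = 0.91 × 9.8 = 8.918 m/s².
v²/(2a) = d ⇒ v = √(2 × 8.918 × 53) = √945.31 = 30.7459 m/s.
30.7459 m/s × 3.6 = 110.685 km/h.

Maximum speed ≈ 111 km/h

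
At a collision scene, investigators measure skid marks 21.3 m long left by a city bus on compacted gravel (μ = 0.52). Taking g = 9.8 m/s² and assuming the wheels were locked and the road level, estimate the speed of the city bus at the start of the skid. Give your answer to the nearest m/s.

Initial speed ≈ 15 m/s

Deceleration a = μg = 0.52 × 9.8 = 5.096 m/s².
v = √(2a·d) = √(2 × 5.096 × 21.3) = √217.090 = 14.7340 m/s.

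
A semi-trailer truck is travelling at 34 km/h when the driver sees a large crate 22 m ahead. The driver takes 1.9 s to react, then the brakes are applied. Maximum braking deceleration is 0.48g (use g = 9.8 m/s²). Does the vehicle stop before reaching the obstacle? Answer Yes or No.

34 km/h ÷ 3.6 = 9.4444 m/s.
a = 0.48 × 9.8 = 4.704 m/s².
Reaction distance = 9.4444 × 1.9 = 17.944 m.
Braking distance = v²/(2a) = 89.197 / 9.408 = 9.481 m.
Total stopping distance = 17.944 + 9.481 = 27.425 m, vs 22 m available — it cannot stop in time and overshoots by 27.425 − 22 = 5.425 m.

No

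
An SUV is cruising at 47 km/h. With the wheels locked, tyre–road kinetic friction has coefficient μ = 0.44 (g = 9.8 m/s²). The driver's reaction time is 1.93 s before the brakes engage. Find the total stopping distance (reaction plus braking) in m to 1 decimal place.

Total stopping distance ≈ 45.0 m

47 km/h ÷ 3.6 = 13.0556 m/s.
a = μg = 0.44 × 9.8 = 4.312 m/s².
Reaction distance = v·t_r = 13.0556 × 1.93 = 25.197 m.
Braking distance = v²/(2a) = 13.0556² / (2 × 4.312) = 170.449 / 8.624 = 19.764 m.
Total = 25.197 + 19.764 = 44.961 m.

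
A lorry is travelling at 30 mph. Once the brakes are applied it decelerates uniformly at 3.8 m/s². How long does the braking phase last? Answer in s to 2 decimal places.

30 mph × 0.44704 = 13.4112 m/s.
Braking time = v/a = 13.4112 / 3.800 = 3.529 s.

Braking time ≈ 3.53 s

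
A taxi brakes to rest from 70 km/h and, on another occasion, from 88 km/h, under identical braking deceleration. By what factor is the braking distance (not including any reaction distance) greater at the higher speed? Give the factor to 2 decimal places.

Factor ≈ 1.58

Braking distance d = v²/(2a), so with a fixed, d ∝ v².
Factor = (88/70)² = 1.2571² = 1.5803.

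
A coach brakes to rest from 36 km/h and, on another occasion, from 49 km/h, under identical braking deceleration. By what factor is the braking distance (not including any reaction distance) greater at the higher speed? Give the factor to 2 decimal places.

Braking distance d = v²/(2a), so with a fixed, d ∝ v².
Factor = (49/36)² = 1.3611² = 1.8526.

Factor ≈ 1.85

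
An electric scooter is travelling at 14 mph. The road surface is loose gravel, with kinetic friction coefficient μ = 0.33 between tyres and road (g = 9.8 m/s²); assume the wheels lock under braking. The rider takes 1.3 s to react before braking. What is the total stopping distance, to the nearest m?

14 mph × 0.44704 = 6.2586 m/s.
a = μg = 0.33 × 9.8 = 3.234 m/s².
Reaction distance = v·t_r = 6.2586 × 1.3 = 8.136 m.
Braking distance = v²/(2a) = 6.2586² / (2 × 3.234) = 39.170 / 6.468 = 6.056 m.
Total = 8.136 + 6.056 = 14.192 m.

Total stopping distance ≈ 14 m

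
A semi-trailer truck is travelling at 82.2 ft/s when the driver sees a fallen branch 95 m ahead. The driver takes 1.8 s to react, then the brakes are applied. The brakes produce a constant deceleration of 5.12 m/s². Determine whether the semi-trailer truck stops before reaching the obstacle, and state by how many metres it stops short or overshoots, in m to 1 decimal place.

No — it overshoots by 11.4 m

82.2 ft/s × 0.3048 = 25.0546 m/s.
Reaction distance = 25.0546 × 1.8 = 45.098 m.
Braking distance = v²/(2a) = 627.733 / 10.240 = 61.302 m.
Total stopping distance = 45.098 + 61.302 = 106.400 m, vs 95 m available — it cannot stop in time and overshoots by 106.400 − 95 = 11.400 m.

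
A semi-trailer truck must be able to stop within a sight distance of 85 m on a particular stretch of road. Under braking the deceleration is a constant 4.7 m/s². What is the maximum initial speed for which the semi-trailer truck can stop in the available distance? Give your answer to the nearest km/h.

Maximum speed ≈ 102 km/h

v²/(2a) = d ⇒ v = √(2 × 4.700 × 85) = √799.00 = 28.2666 m/s.
28.2666 m/s × 3.6 = 101.760 km/h.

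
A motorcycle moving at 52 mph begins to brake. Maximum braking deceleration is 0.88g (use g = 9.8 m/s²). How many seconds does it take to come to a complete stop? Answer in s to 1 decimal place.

52 mph × 0.44704 = 23.2461 m/s.
a = 0.88 × 9.8 = 8.624 m/s².
Braking time = v/a = 23.2461 / 8.624 = 2.696 s.

Braking time ≈ 2.7 s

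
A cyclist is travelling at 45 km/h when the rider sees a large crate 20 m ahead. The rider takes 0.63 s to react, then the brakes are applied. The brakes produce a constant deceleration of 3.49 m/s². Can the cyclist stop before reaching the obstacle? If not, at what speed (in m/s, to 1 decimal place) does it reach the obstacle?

No — it strikes the obstacle at 8.5 m/s

45 km/h ÷ 3.6 = 12.5000 m/s.
Reaction distance = 12.5000 × 0.63 = 7.875 m.
Braking distance needed to stop: v²/(2a) = 156.250 / 6.980 = 22.385 m, so total needed = 7.875 + 22.385 = 30.260 m > 20 m — it cannot stop.
Distance remaining when braking begins: 20 − 7.875 = 12.125 m.
v² = v₀² − 2a·d = 156.250 − 2 × 3.490 × 12.125 = 71.617 m²/s².
v = √71.617 = 8.463 m/s.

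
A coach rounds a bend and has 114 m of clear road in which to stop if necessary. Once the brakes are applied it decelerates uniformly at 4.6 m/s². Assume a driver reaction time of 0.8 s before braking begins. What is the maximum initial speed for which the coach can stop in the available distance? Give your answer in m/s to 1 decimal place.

Maximum speed ≈ 28.9 m/s

Stopping distance: v·t_r + v²/(2a) = 114 with t_r = 0.8 s and a = 4.600 m/s².
So v² + 7.360 v − 1048.80 = 0.
Positive root: v = −a·t_r + √((a·t_r)² + 2a·d) = −3.680 + √(13.542 + 1048.80) = 28.9136 m/s.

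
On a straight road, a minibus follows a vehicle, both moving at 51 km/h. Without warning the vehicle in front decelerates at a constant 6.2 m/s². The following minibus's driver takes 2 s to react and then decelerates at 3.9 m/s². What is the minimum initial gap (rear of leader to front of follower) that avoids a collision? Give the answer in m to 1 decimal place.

51 km/h ÷ 3.6 = 14.1667 m/s.
Leader travels v²/(2a_L) = 200.695 / 12.400 = 16.185 m before stopping.
Follower covers v·t_r = 14.1667 × 2 = 28.333 m while reacting, then v²/(2a_F) = 200.695 / 7.800 = 25.730 m while braking, for a total of 28.333 + 25.730 = 54.063 m.
Since a_F ≤ a_L and the follower starts braking later, the follower is never slower than the leader, so the closest approach is when both have stopped.
Minimum gap = 54.063 − 16.185 = 37.878 m.

Minimum gap ≈ 37.9 m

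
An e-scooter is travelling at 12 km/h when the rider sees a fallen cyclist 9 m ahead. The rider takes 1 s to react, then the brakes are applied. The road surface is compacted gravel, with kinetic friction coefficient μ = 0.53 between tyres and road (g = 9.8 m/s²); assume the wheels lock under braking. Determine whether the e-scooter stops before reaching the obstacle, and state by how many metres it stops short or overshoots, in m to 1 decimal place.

Yes — it stops 4.6 m short of the obstacle

12 km/h ÷ 3.6 = 3.3333 m/s.
a = μg = 0.53 × 9.8 = 5.194 m/s².
Reaction distance = 3.3333 × 1 = 3.333 m.
Braking distance = v²/(2a) = 11.111 / 10.388 = 1.070 m.
Total stopping distance = 3.333 + 1.070 = 4.403 m, vs 9 m available — it stops with 9 − 4.403 = 4.597 m to spare.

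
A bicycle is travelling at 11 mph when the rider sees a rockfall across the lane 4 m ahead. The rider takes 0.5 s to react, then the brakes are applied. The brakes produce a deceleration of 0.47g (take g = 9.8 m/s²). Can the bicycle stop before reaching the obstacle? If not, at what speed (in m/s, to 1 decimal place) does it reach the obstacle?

No — it strikes the obstacle at 3.2 m/s

11 mph × 0.44704 = 4.9174 m/s.
a = 0.47 × 9.8 = 4.606 m/s².
Reaction distance = 4.9174 × 0.5 = 2.459 m.
Braking distance needed to stop: v²/(2a) = 24.181 / 9.212 = 2.625 m, so total needed = 2.459 + 2.625 = 5.084 m > 4 m — it cannot stop.
Distance remaining when braking begins: 4 − 2.459 = 1.541 m.
v² = v₀² − 2a·d = 24.181 − 2 × 4.606 × 1.541 = 9.985 m²/s².
v = √9.985 = 3.160 m/s.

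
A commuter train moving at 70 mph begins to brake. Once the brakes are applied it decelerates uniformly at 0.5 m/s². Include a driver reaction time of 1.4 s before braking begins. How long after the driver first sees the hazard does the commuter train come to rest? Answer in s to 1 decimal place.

Total time ≈ 64.0 s

70 mph × 0.44704 = 31.2928 m/s.
Braking time = v/a = 31.2928 / 0.500 = 62.586 s.
Total = 1.4 + 62.586 = 63.986 s.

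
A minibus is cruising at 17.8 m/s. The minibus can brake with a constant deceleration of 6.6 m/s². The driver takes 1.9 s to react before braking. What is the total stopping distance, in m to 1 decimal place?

Total stopping distance ≈ 57.8 m

Reaction distance = v·t_r = 17.8000 × 1.9 = 33.820 m.
Braking distance = v²/(2a) = 17.8000² / (2 × 6.600) = 316.840 / 13.200 = 24.003 m.
Total = 33.820 + 24.003 = 57.823 m.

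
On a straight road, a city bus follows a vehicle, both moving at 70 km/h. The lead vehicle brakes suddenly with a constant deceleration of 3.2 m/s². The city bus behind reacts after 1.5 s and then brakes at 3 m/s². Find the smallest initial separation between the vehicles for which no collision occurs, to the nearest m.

Minimum gap ≈ 33 m

70 km/h ÷ 3.6 = 19.4444 m/s.
Leader travels v²/(2a_L) = 378.085 / 6.400 = 59.076 m before stopping.
Follower covers v·t_r = 19.4444 × 1.5 = 29.167 m while reacting, then v²/(2a_F) = 378.085 / 6.000 = 63.014 m while braking, for a total of 29.167 + 63.014 = 92.181 m.
Since a_F ≤ a_L and the follower starts braking later, the follower is never slower than the leader, so the closest approach is when both have stopped.
Minimum gap = 92.181 − 59.076 = 33.105 m.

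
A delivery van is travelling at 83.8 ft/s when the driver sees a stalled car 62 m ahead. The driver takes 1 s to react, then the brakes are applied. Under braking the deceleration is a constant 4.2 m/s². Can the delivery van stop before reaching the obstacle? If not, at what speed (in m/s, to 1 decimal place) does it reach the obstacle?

No — it strikes the obstacle at 18.6 m/s

83.8 ft/s × 0.3048 = 25.5422 m/s.
Reaction distance = 25.5422 × 1 = 25.542 m.
Braking distance needed to stop: v²/(2a) = 652.404 / 8.400 = 77.667 m, so total needed = 25.542 + 77.667 = 103.209 m > 62 m — it cannot stop.
Distance remaining when braking begins: 62 − 25.542 = 36.458 m.
v² = v₀² − 2a·d = 652.404 − 2 × 4.200 × 36.458 = 346.157 m²/s².
v = √346.157 = 18.605 m/s.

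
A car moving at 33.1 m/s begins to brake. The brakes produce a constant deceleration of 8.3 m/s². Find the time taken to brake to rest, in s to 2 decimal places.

Braking time ≈ 3.99 s

Braking time = v/a = 33.1000 / 8.300 = 3.988 s.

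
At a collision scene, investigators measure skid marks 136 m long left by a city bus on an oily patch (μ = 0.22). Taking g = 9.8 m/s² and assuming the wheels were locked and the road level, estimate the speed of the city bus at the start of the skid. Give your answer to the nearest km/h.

Initial speed ≈ 87 km/h

Deceleration a = μg = 0.22 × 9.8 = 2.156 m/s².
v = √(2a·d) = √(2 × 2.156 × 136) = √586.432 = 24.2164 m/s.
= 24.2164 × 3.6 = 87.179 km/h.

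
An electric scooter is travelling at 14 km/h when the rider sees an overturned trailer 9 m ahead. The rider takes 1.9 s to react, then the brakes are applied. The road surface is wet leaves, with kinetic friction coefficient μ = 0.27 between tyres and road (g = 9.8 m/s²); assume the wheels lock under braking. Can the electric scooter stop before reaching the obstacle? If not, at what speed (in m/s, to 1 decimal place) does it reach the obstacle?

No — it strikes the obstacle at 2.6 m/s

14 km/h ÷ 3.6 = 3.8889 m/s.
a = μg = 0.27 × 9.8 = 2.646 m/s².
Reaction distance = 3.8889 × 1.9 = 7.389 m.
Braking distance needed to stop: v²/(2a) = 15.124 / 5.292 = 2.858 m, so total needed = 7.389 + 2.858 = 10.247 m > 9 m — it cannot stop.
Distance remaining when braking begins: 9 − 7.389 = 1.611 m.
v² = v₀² − 2a·d = 15.124 − 2 × 2.646 × 1.611 = 6.599 m²/s².
v = √6.599 = 2.569 m/s.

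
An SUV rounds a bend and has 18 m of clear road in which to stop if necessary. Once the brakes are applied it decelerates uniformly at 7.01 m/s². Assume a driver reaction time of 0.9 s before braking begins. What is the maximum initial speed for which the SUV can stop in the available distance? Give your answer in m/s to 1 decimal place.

Maximum speed ≈ 10.8 m/s

Stopping distance: v·t_r + v²/(2a) = 18 with t_r = 0.9 s and a = 7.010 m/s².
So v² + 12.618 v − 252.36 = 0.
Positive root: v = −a·t_r + √((a·t_r)² + 2a·d) = −6.309 + √(39.803 + 252.36) = 10.7838 m/s.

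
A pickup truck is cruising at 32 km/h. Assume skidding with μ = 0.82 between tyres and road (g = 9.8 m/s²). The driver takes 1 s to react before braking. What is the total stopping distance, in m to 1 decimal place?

Total stopping distance ≈ 13.8 m

32 km/h ÷ 3.6 = 8.8889 m/s.
a = μg = 0.82 × 9.8 = 8.036 m/s².
Reaction distance = v·t_r = 8.8889 × 1 = 8.889 m.
Braking distance = v²/(2a) = 8.8889² / (2 × 8.036) = 79.013 / 16.072 = 4.916 m.
Total = 8.889 + 4.916 = 13.805 m.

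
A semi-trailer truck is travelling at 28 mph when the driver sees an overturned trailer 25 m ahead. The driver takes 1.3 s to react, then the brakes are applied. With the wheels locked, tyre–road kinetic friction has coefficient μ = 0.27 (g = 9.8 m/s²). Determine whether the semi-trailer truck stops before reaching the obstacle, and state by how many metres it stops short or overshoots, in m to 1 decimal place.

No — it overshoots by 20.9 m

28 mph × 0.44704 = 12.5171 m/s.
a = μg = 0.27 × 9.8 = 2.646 m/s².
Reaction distance = 12.5171 × 1.3 = 16.272 m.
Braking distance = v²/(2a) = 156.678 / 5.292 = 29.607 m.
Total stopping distance = 16.272 + 29.607 = 45.879 m, vs 25 m available — it cannot stop in time and overshoots by 45.879 − 25 = 20.879 m.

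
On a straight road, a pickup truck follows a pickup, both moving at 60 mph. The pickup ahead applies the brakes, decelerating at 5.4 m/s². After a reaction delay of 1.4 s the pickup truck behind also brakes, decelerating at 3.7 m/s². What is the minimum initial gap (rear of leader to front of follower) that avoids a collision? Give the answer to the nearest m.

60 mph × 0.44704 = 26.8224 m/s.
Leader travels v²/(2a_L) = 719.441 / 10.800 = 66.615 m before stopping.
Follower covers v·t_r = 26.8224 × 1.4 = 37.551 m while reacting, then v²/(2a_F) = 719.441 / 7.400 = 97.222 m while braking, for a total of 37.551 + 97.222 = 134.773 m.
Since a_F ≤ a_L and the follower starts braking later, the follower is never slower than the leader, so the closest approach is when both have stopped.
Minimum gap = 134.773 − 66.615 = 68.158 m.

Minimum gap ≈ 68 m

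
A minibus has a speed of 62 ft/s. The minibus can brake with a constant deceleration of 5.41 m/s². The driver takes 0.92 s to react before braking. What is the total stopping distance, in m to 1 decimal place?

62 ft/s × 0.3048 = 18.8976 m/s.
Reaction distance = v·t_r = 18.8976 × 0.92 = 17.386 m.
Braking distance = v²/(2a) = 18.8976² / (2 × 5.410) = 357.119 / 10.820 = 33.005 m.
Total = 17.386 + 33.005 = 50.391 m.

Total stopping distance ≈ 50.4 m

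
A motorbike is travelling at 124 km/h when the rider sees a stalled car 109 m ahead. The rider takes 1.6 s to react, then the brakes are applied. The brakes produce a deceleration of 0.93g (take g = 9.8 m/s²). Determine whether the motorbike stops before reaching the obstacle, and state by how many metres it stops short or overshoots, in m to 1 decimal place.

No — it overshoots by 11.2 m

124 km/h ÷ 3.6 = 34.4444 m/s.
a = 0.93 × 9.8 = 9.114 m/s².
Reaction distance = 34.4444 × 1.6 = 55.111 m.
Braking distance = v²/(2a) = 1186.417 / 18.228 = 65.088 m.
Total stopping distance = 55.111 + 65.088 = 120.199 m, vs 109 m available — it cannot stop in time and overshoots by 120.199 − 109 = 11.199 m.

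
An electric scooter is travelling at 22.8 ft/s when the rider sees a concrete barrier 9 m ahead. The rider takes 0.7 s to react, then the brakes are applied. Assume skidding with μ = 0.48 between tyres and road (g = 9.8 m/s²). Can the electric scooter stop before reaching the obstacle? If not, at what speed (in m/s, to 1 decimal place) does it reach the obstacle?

No — it strikes the obstacle at 3.1 m/s

22.8 ft/s × 0.3048 = 6.9494 m/s.
a = μg = 0.48 × 9.8 = 4.704 m/s².
Reaction distance = 6.9494 × 0.7 = 4.865 m.
Braking distance needed to stop: v²/(2a) = 48.294 / 9.408 = 5.133 m, so total needed = 4.865 + 5.133 = 9.998 m > 9 m — it cannot stop.
Distance remaining when braking begins: 9 − 4.865 = 4.135 m.
v² = v₀² − 2a·d = 48.294 − 2 × 4.704 × 4.135 = 9.392 m²/s².
v = √9.392 = 3.065 m/s.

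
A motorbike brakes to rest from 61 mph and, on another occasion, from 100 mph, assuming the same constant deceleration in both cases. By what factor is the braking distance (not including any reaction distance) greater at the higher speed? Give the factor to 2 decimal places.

Braking distance d = v²/(2a), so with a fixed, d ∝ v².
Factor = (100/61)² = 1.6393² = 2.6873.

Factor ≈ 2.69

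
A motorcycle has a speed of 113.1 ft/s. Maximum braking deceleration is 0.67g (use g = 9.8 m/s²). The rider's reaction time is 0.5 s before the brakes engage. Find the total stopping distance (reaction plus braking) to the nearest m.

Total stopping distance ≈ 108 m

113.1 ft/s × 0.3048 = 34.4729 m/s.
a = 0.67 × 9.8 = 6.566 m/s².
Reaction distance = v·t_r = 34.4729 × 0.5 = 17.236 m.
Braking distance = v²/(2a) = 34.4729² / (2 × 6.566) = 1188.381 / 13.132 = 90.495 m.
Total = 17.236 + 90.495 = 107.731 m.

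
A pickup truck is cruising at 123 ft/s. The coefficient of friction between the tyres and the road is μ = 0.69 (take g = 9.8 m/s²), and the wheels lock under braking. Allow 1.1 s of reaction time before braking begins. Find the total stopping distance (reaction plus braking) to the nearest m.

Total stopping distance ≈ 145 m

123 ft/s × 0.3048 = 37.4904 m/s.
a = μg = 0.69 × 9.8 = 6.762 m/s².
Reaction distance = v·t_r = 37.4904 × 1.1 = 41.239 m.
Braking distance = v²/(2a) = 37.4904² / (2 × 6.762) = 1405.530 / 13.524 = 103.929 m.
Total = 41.239 + 103.929 = 145.168 m.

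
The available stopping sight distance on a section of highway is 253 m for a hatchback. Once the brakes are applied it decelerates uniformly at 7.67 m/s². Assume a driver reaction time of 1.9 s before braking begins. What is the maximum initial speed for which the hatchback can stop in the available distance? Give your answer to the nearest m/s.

Stopping distance: v·t_r + v²/(2a) = 253 with t_r = 1.9 s and a = 7.670 m/s².
So v² + 29.146 v − 3881.02 = 0.
Positive root: v = −a·t_r + √((a·t_r)² + 2a·d) = −14.573 + √(212.372 + 3881.02) = 49.4066 m/s.

Maximum speed ≈ 49 m/s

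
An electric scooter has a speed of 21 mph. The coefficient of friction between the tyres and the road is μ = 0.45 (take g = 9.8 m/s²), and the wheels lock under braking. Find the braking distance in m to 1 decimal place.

21 mph × 0.44704 = 9.3878 m/s.
a = μg = 0.45 × 9.8 = 4.410 m/s².
Braking distance = v²/(2a) = 9.3878² / (2 × 4.410) = 88.131 / 8.820 = 9.992 m.

Braking distance ≈ 10.0 m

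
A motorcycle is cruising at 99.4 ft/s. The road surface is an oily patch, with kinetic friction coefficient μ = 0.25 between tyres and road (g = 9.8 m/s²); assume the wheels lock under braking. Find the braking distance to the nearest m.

99.4 ft/s × 0.3048 = 30.2971 m/s.
a = μg = 0.25 × 9.8 = 2.450 m/s².
Braking distance = v²/(2a) = 30.2971² / (2 × 2.450) = 917.914 / 4.900 = 187.329 m.

Braking distance ≈ 187 m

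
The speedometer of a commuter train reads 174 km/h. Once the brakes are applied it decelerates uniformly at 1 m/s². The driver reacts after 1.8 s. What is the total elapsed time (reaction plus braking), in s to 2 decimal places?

174 km/h ÷ 3.6 = 48.3333 m/s.
Braking time = v/a = 48.3333 / 1.000 = 48.333 s.
Total = 1.8 + 48.333 = 50.133 s.

Total time ≈ 50.13 s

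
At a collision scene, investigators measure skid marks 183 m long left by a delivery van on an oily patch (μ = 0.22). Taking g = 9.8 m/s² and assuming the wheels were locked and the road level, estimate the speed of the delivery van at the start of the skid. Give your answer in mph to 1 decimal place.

Initial speed ≈ 62.8 mph

Deceleration a = μg = 0.22 × 9.8 = 2.156 m/s².
v = √(2a·d) = √(2 × 2.156 × 183) = √789.096 = 28.0909 m/s.
= 28.0909 ÷ 0.44704 = 62.838 mph.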